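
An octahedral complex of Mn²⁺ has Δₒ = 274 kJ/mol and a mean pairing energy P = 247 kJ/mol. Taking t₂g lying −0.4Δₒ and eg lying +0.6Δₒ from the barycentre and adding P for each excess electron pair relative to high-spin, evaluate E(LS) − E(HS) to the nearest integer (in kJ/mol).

-54

Mn is in group 7, so Mn²⁺ is d⁵ (7 − 2 = 5).
In the high-spin limit (t₂g³ eg²) the orbital term is 0.0Δₒ = 0 kJ/mol, with no excess pairing.
Low-spin: t₂g⁵ eg⁰, orbital CFSE = -2.0Δₒ = -548 kJ/mol; plus 2 excess pairs × P = +494 kJ/mol; total -54 kJ/mol.
The difference is -54 − (0) = -54 kJ/mol, so low-spin lies lower.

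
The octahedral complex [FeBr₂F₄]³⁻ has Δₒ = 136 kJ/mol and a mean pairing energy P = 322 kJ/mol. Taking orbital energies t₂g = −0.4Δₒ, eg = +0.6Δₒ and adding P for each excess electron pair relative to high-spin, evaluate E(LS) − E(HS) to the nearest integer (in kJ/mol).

Ligand charges: 2×(-1) from Br⁻ and 4×(-1) from F⁻ sum to -6; with overall charge -3, Fe is +3.
Group 8 minus oxidation state +3 gives a d⁵ configuration for Fe³⁺.
High-spin d⁵ fills as t₂g³ eg² with CFSE 3(−0.4) + 2(+0.6) = 0.0Δₒ = 0 kJ/mol.
For low-spin the configuration is t₂g⁵ eg⁰: orbital energy -2.0 × 136 = -272 kJ/mol, and 2 additional pairs relative to high-spin add 644 kJ/mol, giving 372 kJ/mol.
Thus E(LS) − E(HS) = 372 kJ/mol.

372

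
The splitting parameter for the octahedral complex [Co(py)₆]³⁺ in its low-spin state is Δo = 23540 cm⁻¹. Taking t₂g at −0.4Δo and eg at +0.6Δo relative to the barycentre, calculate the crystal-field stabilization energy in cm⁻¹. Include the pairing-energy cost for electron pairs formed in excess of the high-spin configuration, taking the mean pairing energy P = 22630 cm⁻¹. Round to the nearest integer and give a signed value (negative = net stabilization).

-11236

py is neutral, so the +3 overall charge sits on Co: oxidation state +3.
Co³⁺: group 9, so d-count = 9 − 3 = 6.
The d⁶ electrons fill as t₂g⁶ eg⁰.
CFSE(orbital) = 6×(-0.4Δo) + 0×(0.6Δo) = -2.4Δo; with Δo = 23540 cm⁻¹ that is -56496 cm⁻¹.
High-spin d⁶ would be t₂g⁴ eg² with 1 pair; low-spin has 3, so 2 excess pairs cost +2P = +45260 cm⁻¹.
Overall CFSE = -56496 + 45260 = -11236 cm⁻¹.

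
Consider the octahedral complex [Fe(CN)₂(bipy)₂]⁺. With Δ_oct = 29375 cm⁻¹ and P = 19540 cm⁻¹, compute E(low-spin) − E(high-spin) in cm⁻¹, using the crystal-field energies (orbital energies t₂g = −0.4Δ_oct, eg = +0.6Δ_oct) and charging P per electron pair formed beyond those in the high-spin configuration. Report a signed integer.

Ligand charges: 2×(-1) from CN⁻ and 2×(+0) from bipy sum to -2; with overall charge +1, Fe is +3.
Fe sits in group 8; removing 3 electrons leaves Fe³⁺ with 8 − 3 = 5 d electrons.
High-spin: t₂g³ eg², CFSE = 0.0Δ_oct = 0 cm⁻¹.
Low-spin t₂g⁵ eg⁰ gives -2.0Δ_oct = -58750 cm⁻¹, but forming 2 extra pairs costs 2P = 39080 cm⁻¹, so E(LS) = -58750 + 39080 = -19670 cm⁻¹.
The difference is -19670 − (0) = -19670 cm⁻¹, so low-spin lies lower.

-19670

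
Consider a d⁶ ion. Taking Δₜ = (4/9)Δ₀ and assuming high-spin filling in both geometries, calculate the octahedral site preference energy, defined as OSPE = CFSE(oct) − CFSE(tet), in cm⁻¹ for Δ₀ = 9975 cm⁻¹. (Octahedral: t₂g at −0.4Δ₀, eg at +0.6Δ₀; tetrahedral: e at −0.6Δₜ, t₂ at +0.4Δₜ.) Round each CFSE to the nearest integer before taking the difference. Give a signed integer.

In an octahedral site d⁶ (HS) is t2g^4 e_g^2, giving CFSE(oct) = -0.4Δ₀ = -3990 cm⁻¹.
Tetrahedral: e^3 t2^3, CFSE = 3(−0.6) + 3(+0.4) = -0.6Δₜ = -0.6 × (4/9) × 9975 = -2660 cm⁻¹.
OSPE = CFSE(oct) − CFSE(tet) = -3990 − (-2660) = -1330 cm⁻¹.

-1330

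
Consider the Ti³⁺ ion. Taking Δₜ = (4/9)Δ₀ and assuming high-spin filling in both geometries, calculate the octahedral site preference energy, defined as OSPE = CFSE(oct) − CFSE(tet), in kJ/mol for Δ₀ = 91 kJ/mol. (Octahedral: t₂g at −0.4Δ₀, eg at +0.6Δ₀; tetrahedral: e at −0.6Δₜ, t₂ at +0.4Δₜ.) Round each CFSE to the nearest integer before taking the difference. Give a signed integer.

Ti sits in group 4; removing 3 electrons leaves Ti³⁺ with 4 − 3 = 1 d electrons.
Octahedral high-spin t₂g¹ eg⁰: CFSE = -0.4 × 91 = -36 kJ/mol.
Tetrahedral e¹ t₂⁰ gives -0.6Δₜ = -0.6 × (4/9) × 91 = -24 kJ/mol.
OSPE = -36 − (-24) = -12 kJ/mol.

-12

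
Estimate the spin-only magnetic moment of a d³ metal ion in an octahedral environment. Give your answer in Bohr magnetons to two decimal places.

3.87 Bohr magnetons

Configuration: t₂g³ eg⁰ → 3 unpaired electrons.
μ(spin-only) = √[3(3+2)] = √15 ≈ 3.87 Bohr magnetons.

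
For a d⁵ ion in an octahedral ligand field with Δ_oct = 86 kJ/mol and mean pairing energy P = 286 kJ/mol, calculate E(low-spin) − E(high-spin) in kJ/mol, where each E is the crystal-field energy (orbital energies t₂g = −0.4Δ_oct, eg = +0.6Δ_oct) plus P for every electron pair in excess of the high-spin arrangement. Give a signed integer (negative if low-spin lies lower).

400

In the high-spin limit (t₂g³ eg²) the orbital term is 0.0Δ_oct = 0 kJ/mol, with no excess pairing.
For low-spin the configuration is t₂g⁵ eg⁰: orbital energy -2.0 × 86 = -172 kJ/mol, and 2 additional pairs relative to high-spin add 572 kJ/mol, giving 400 kJ/mol.
E(LS) − E(HS) = 400 − (0) = 400 kJ/mol.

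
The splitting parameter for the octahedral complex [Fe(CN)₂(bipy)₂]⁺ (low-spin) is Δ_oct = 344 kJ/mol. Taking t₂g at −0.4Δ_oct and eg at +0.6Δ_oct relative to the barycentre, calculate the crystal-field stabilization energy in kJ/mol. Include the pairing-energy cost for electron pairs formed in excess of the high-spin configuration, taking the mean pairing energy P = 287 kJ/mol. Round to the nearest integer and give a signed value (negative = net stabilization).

Ligand charges: 2×(-1) from CN⁻ and 2×(+0) from bipy sum to -2; with overall charge +1, Fe is +3.
Group 8 minus oxidation state +3 gives a d⁵ configuration for Fe³⁺.
The d⁵ electrons fill as t₂g⁵ eg⁰.
Orbital CFSE = 5(-0.4) + 0(0.6) = -2.0Δ_oct = -2.0 × 344 = -688 kJ/mol.
Pairing penalty: 2 pairs vs 0 in the high-spin reference → 2 extra × P = 574 kJ/mol.
Combining: -688 + 574 = -114 kJ/mol.

-114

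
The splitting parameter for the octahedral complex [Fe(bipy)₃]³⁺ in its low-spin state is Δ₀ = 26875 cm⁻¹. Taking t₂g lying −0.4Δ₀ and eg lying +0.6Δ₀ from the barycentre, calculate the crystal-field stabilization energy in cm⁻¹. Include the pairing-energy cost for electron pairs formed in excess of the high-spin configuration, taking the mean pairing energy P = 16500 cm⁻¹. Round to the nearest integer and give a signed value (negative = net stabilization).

-20750

bipy is neutral, so the +3 overall charge sits on Fe: oxidation state +3.
Fe is in group 8, so Fe³⁺ is d⁵ (8 − 3 = 5).
The d⁵ electrons fill as t₂g⁵ eg⁰.
The orbital stabilization is -2.0Δ₀ = -2.0 × 26875 = -53750 cm⁻¹.
High-spin d⁵ would be t₂g³ eg² with 0 pairs; low-spin has 2, so 2 excess pairs cost +2P = +33000 cm⁻¹.
Net CFSE = -53750 + 33000 = -20750 cm⁻¹.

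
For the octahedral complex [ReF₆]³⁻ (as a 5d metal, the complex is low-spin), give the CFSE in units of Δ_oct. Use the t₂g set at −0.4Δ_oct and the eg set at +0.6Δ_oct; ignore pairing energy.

-1.6 Δ_oct

Each F⁻ contributes -1; 6 × (-1) = -6. With overall charge -3, Re is in the +3 oxidation state.
Re sits in group 7; removing 3 electrons leaves Re³⁺ with 7 − 3 = 4 d electrons.
Configuration: t₂g⁴ eg⁰.
CFSE = 4(-0.4Δ_oct) + 0(0.6Δ_oct) = -1.6Δ_oct + 0.0Δ_oct = -1.6Δ_oct.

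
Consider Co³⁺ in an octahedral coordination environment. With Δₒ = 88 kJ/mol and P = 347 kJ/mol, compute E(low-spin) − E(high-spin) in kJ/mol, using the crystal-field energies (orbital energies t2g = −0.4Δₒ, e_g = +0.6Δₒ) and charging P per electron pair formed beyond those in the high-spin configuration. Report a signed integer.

Co sits in group 9; removing 3 electrons leaves Co³⁺ with 9 − 3 = 6 d electrons.
High-spin d⁶ fills as t2g^4 e_g^2 with CFSE 4(−0.4) + 2(+0.6) = -0.4Δₒ = -35 kJ/mol.
For low-spin the configuration is t2g^6 e_g^0: orbital energy -2.4 × 88 = -211 kJ/mol, and 2 additional pairs relative to high-spin add 694 kJ/mol, giving 483 kJ/mol.
The difference is 483 − (-35) = 518 kJ/mol, so high-spin lies lower.

518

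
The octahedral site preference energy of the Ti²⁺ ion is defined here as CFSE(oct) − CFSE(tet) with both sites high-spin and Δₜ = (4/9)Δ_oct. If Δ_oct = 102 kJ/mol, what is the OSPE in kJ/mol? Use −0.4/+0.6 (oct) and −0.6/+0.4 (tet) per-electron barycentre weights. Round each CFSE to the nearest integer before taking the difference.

-28

Ti sits in group 4; removing 2 electrons leaves Ti²⁺ with 4 − 2 = 2 d electrons.
In an octahedral site d² (HS) is t2g^2 e_g^0, giving CFSE(oct) = -0.8Δ_oct = -82 kJ/mol.
Tetrahedral e^2 t2^0 gives -1.2Δₜ = -1.2 × (4/9) × 102 = -54 kJ/mol.
OSPE = -82 − (-54) = -28 kJ/mol.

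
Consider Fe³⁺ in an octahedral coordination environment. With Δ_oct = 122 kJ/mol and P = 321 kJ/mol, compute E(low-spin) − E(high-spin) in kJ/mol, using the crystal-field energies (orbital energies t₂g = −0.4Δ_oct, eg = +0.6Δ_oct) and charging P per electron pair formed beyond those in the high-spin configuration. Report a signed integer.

398

Fe is in group 8, so Fe³⁺ is d⁵ (8 − 3 = 5).
High-spin d⁵ fills as t₂g³ eg² with CFSE 3(−0.4) + 2(+0.6) = 0.0Δ_oct = 0 kJ/mol.
Low-spin: t₂g⁵ eg⁰, orbital CFSE = -2.0Δ_oct = -244 kJ/mol; plus 2 excess pairs × P = +642 kJ/mol; total 398 kJ/mol.
E(LS) − E(HS) = 398 − (0) = 398 kJ/mol.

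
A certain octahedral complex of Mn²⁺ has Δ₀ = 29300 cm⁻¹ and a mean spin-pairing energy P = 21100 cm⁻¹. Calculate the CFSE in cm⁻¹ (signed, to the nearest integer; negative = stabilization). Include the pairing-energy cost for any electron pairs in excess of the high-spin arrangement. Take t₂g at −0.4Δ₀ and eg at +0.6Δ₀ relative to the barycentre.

Mn sits in group 7; removing 2 electrons leaves Mn²⁺ with 7 − 2 = 5 d electrons.
Here Δ₀ > P (29300 > 21100), so the low-spin state is favoured.
Filling d⁵ accordingly: t₂g⁵ eg⁰.
Orbital CFSE = -2.0Δ₀ = -2.0 × 29300 = -58600 cm⁻¹.
Excess pairs vs high-spin: 2 − 0 = 2; pairing cost = +42200 cm⁻¹.
Net CFSE = -58600 + 42200 = -16400 cm⁻¹.

-16400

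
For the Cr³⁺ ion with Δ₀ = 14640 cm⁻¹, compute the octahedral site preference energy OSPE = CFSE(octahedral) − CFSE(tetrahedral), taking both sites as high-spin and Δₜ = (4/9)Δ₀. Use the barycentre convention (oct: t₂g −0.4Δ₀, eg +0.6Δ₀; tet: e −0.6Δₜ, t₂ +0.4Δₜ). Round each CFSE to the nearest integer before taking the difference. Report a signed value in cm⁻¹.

-12363

Cr is in group 6, so Cr³⁺ is d³ (6 − 3 = 3).
Octahedral high-spin t₂g³ eg⁰: CFSE = -1.2 × 14640 = -17568 cm⁻¹.
In a tetrahedral site the filling is e² t₂¹: CFSE(tet) = -0.8Δₜ = -0.8 × (4/9)(14640) = -5205 cm⁻¹.
Subtracting, OSPE = -17568 − (-5205) = -12363 cm⁻¹.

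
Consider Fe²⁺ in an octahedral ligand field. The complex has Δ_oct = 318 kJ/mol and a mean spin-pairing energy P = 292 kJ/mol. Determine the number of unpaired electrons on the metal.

Fe sits in group 8; removing 2 electrons leaves Fe²⁺ with 8 − 2 = 6 d electrons.
Here Δ_oct > P (318 > 292), so the low-spin state is favoured.
That gives t₂g⁶ eg⁰.
Unpaired electrons: 0.

0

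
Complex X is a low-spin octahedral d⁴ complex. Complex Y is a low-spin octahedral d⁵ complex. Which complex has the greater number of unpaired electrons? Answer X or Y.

X: t2g^4 e_g^0 → 2 unpaired.
Y: t₂g⁵ eg⁰ → 1 unpaired.
So X has more unpaired electrons.

X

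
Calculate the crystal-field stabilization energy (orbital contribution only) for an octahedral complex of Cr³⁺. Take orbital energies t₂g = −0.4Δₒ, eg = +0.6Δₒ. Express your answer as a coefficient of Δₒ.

Cr³⁺: group 6, so d-count = 6 − 3 = 3.
For octahedral d³ the high- and low-spin configurations coincide.
Configuration: t₂g³ eg⁰.
CFSE = 3(-0.4Δₒ) + 0(0.6Δₒ) = -1.2Δₒ + 0.0Δₒ = -1.2Δₒ.

-1.2 Δₒ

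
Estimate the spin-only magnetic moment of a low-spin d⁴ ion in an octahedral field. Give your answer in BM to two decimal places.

2.83 BM

Configuration: t2g^4 e_g^0 → 2 unpaired electrons.
μ(spin-only) = √[2(2+2)] = √8 ≈ 2.83 BM.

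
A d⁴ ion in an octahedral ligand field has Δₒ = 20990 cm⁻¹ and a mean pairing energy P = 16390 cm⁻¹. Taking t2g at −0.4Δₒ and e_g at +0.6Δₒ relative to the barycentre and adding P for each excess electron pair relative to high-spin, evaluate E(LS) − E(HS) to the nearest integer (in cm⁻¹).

-4600

High-spin d⁴ fills as t2g^3 e_g^1 with CFSE 3(−0.4) + 1(+0.6) = -0.6Δₒ = -12594 cm⁻¹.
Low-spin: t2g^4 e_g^0, orbital CFSE = -1.6Δₒ = -33584 cm⁻¹; plus 1 excess pair × P = +16390 cm⁻¹; total -17194 cm⁻¹.
E(LS) − E(HS) = -17194 − (-12594) = -4600 cm⁻¹.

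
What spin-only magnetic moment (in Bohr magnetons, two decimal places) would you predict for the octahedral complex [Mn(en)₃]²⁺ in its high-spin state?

en is neutral, so the +2 overall charge sits on Mn: oxidation state +2.
Mn is in group 7, so Mn²⁺ is d⁵ (7 − 2 = 5).
Configuration: t₂g³ eg² → 5 unpaired electrons.
μ(spin-only) = √[5(5+2)] = √35 ≈ 5.92 Bohr magnetons.

5.92 Bohr magnetons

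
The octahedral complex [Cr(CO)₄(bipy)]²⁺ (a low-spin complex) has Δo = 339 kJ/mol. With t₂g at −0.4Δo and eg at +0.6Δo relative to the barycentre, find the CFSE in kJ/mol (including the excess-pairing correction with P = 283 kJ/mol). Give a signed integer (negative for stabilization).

Ligand charges: 4×(+0) from CO and 1×(+0) from bipy sum to +0; with overall charge +2, Cr is +2.
Cr²⁺: group 6, so d-count = 6 − 2 = 4.
The d⁴ electrons fill as t₂g⁴ eg⁰.
CFSE(orbital) = 4×(-0.4Δo) + 0×(0.6Δo) = -1.6Δo; with Δo = 339 kJ/mol that is -542 kJ/mol.
Pairing penalty: 1 pair vs 0 in the high-spin reference → 1 extra × P = 283 kJ/mol.
Overall CFSE = -542 + 283 = -259 kJ/mol.

-259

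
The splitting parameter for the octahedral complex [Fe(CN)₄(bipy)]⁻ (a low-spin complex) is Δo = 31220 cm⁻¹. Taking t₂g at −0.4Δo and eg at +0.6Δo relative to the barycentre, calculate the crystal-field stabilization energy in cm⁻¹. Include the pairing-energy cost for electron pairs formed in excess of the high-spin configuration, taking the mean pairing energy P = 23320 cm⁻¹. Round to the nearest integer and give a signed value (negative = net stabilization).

-15800

Ligand charges: 4×(-1) from CN⁻ and 1×(+0) from bipy sum to -4; with overall charge -1, Fe is +3.
Fe is in group 8, so Fe³⁺ is d⁵ (8 − 3 = 5).
Electron filling gives t₂g⁵ eg⁰.
The orbital stabilization is -2.0Δo = -2.0 × 31220 = -62440 cm⁻¹.
High-spin d⁵ would be t₂g³ eg² with 0 pairs; low-spin has 2, so 2 excess pairs cost +2P = +46640 cm⁻¹.
Net CFSE = -62440 + 46640 = -15800 cm⁻¹.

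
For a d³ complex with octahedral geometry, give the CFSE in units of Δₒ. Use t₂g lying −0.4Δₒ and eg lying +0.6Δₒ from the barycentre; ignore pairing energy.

-1.2 Δₒ

For octahedral d³ the high- and low-spin configurations coincide.
Configuration: t₂g³ eg⁰.
CFSE = 3(-0.4Δₒ) + 0(0.6Δₒ) = -1.2Δₒ + 0.0Δₒ = -1.2Δₒ.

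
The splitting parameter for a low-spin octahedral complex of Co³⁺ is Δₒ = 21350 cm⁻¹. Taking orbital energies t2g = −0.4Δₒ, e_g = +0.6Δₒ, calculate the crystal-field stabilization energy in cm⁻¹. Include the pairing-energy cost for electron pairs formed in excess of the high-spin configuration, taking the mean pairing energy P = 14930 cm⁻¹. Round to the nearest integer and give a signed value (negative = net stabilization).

-21380

Co³⁺: group 9, so d-count = 9 − 3 = 6.
Configuration: t2g^6 e_g^0.
CFSE(orbital) = 6×(-0.4Δₒ) + 0×(0.6Δₒ) = -2.4Δₒ; with Δₒ = 21350 cm⁻¹ that is -51240 cm⁻¹.
Pairing penalty: 3 pairs vs 1 in the high-spin reference → 2 extra × P = 29860 cm⁻¹.
Overall CFSE = -51240 + 29860 = -21380 cm⁻¹.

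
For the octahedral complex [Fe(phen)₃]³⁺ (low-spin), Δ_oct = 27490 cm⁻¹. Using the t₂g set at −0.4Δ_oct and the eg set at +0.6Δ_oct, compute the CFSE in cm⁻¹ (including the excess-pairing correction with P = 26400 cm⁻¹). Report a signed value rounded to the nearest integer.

-2180

phen is neutral, so the +3 overall charge sits on Fe: oxidation state +3.
Fe sits in group 8; removing 3 electrons leaves Fe³⁺ with 8 − 3 = 5 d electrons.
The d⁵ electrons fill as t₂g⁵ eg⁰.
CFSE(orbital) = 5×(-0.4Δ_oct) + 0×(0.6Δ_oct) = -2.0Δ_oct; with Δ_oct = 27490 cm⁻¹ that is -54980 cm⁻¹.
High-spin d⁵ would be t₂g³ eg² with 0 pairs; low-spin has 2, so 2 excess pairs cost +2P = +52800 cm⁻¹.
Overall CFSE = -54980 + 52800 = -2180 cm⁻¹.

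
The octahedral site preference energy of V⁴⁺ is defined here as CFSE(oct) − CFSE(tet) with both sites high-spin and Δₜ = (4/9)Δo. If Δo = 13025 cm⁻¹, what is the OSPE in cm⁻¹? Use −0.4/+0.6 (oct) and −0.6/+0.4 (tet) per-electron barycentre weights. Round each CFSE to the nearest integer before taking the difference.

Group 5 minus oxidation state +4 gives a d¹ configuration for V⁴⁺.
Octahedral high-spin t₂g¹ eg⁰: CFSE = -0.4 × 13025 = -5210 cm⁻¹.
In a tetrahedral site the filling is e¹ t₂⁰: CFSE(tet) = -0.6Δₜ = -0.6 × (4/9)(13025) = -3473 cm⁻¹.
OSPE = -5210 − (-3473) = -1737 cm⁻¹.

-1737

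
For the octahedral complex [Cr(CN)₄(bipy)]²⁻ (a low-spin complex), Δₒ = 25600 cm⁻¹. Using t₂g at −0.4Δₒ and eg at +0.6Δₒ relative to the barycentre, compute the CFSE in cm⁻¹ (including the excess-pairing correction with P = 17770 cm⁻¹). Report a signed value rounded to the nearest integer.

Ligand charges: 4×(-1) from CN⁻ and 1×(+0) from bipy sum to -4; with overall charge -2, Cr is +2.
Cr is in group 6, so Cr²⁺ is d⁴ (6 − 2 = 4).
Electron filling gives t₂g⁴ eg⁰.
The orbital stabilization is -1.6Δₒ = -1.6 × 25600 = -40960 cm⁻¹.
Pairing penalty: 1 pair vs 0 in the high-spin reference → 1 extra × P = 17770 cm⁻¹.
Combining: -40960 + 17770 = -23190 cm⁻¹.

-23190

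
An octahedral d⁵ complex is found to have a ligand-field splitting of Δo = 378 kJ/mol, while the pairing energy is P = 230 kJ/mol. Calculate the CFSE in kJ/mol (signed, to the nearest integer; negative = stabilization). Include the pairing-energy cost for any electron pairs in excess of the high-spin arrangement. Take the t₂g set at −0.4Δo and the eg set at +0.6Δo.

With Δo > P the complex is low-spin.
That gives t₂g⁵ eg⁰.
Orbital CFSE = -2.0Δo = -2.0 × 378 = -756 kJ/mol.
Excess pairs vs high-spin: 2 − 0 = 2; pairing cost = +460 kJ/mol.
Net CFSE = -756 + 460 = -296 kJ/mol.

-296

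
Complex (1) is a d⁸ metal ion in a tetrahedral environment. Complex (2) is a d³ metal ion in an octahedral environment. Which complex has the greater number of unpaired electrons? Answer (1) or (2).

(1): Tetrahedral fields are weak (Δₜ ≈ 4/9 Δₒ), so electrons fill high-spin; e⁴ t₂⁴ → 2 unpaired.
(2): t₂g³ eg⁰ → 3 unpaired.
So (2) has more unpaired electrons.

(2)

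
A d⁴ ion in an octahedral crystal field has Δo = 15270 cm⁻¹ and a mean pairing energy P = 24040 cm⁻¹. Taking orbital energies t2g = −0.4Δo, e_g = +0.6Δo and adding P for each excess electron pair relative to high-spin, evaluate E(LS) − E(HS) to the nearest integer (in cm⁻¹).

8770

High-spin d⁴ fills as t2g^3 e_g^1 with CFSE 3(−0.4) + 1(+0.6) = -0.6Δo = -9162 cm⁻¹.
Low-spin t2g^4 e_g^0 gives -1.6Δo = -24432 cm⁻¹, but forming 1 extra pair costs 1P = 24040 cm⁻¹, so E(LS) = -24432 + 24040 = -392 cm⁻¹.
The difference is -392 − (-9162) = 8770 cm⁻¹, so high-spin lies lower.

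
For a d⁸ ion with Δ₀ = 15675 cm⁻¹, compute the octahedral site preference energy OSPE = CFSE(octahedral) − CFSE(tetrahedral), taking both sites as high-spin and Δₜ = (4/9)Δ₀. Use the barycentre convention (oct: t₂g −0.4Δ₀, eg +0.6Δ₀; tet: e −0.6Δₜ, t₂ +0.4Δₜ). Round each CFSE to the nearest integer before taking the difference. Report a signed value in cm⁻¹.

Octahedral high-spin t₂g⁶ eg²: CFSE = -1.2 × 15675 = -18810 cm⁻¹.
Tetrahedral e⁴ t₂⁴ gives -0.8Δₜ = -0.8 × (4/9) × 15675 = -5573 cm⁻¹.
OSPE = -18810 − (-5573) = -13237 cm⁻¹.

-13237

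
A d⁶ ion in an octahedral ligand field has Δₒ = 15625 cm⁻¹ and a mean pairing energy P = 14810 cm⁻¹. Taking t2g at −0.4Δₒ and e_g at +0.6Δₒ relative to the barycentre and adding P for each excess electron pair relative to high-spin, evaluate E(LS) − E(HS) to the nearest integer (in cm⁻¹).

-1630

High-spin: t2g^4 e_g^2, CFSE = -0.4Δₒ = -6250 cm⁻¹.
Low-spin t2g^6 e_g^0 gives -2.4Δₒ = -37500 cm⁻¹, but forming 2 extra pairs costs 2P = 29620 cm⁻¹, so E(LS) = -37500 + 29620 = -7880 cm⁻¹.
E(LS) − E(HS) = -7880 − (-6250) = -1630 cm⁻¹.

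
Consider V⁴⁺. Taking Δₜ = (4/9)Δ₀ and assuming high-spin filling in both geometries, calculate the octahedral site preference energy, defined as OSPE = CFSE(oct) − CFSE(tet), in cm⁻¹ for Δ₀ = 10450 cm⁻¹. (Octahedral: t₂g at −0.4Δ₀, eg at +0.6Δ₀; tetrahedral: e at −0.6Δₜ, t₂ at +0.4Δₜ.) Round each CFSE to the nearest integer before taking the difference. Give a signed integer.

V sits in group 5; removing 4 electrons leaves V⁴⁺ with 5 − 4 = 1 d electrons.
In an octahedral site d¹ (HS) is t₂g¹ eg⁰, giving CFSE(oct) = -0.4Δ₀ = -4180 cm⁻¹.
In a tetrahedral site the filling is e¹ t₂⁰: CFSE(tet) = -0.6Δₜ = -0.6 × (4/9)(10450) = -2787 cm⁻¹.
OSPE = CFSE(oct) − CFSE(tet) = -4180 − (-2787) = -1393 cm⁻¹.

-1393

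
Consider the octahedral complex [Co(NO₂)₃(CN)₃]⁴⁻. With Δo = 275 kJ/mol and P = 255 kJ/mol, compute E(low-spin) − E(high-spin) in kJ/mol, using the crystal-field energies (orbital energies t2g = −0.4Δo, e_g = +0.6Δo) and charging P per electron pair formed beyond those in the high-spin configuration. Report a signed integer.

-20

Ligand charges: 3×(-1) from NO₂⁻ and 3×(-1) from CN⁻ sum to -6; with overall charge -4, Co is +2.
Co sits in group 9; removing 2 electrons leaves Co²⁺ with 9 − 2 = 7 d electrons.
High-spin: t2g^5 e_g^2, CFSE = -0.8Δo = -220 kJ/mol.
Low-spin: t2g^6 e_g^1, orbital CFSE = -1.8Δo = -495 kJ/mol; plus 1 excess pair × P = +255 kJ/mol; total -240 kJ/mol.
The difference is -240 − (-220) = -20 kJ/mol, so low-spin lies lower.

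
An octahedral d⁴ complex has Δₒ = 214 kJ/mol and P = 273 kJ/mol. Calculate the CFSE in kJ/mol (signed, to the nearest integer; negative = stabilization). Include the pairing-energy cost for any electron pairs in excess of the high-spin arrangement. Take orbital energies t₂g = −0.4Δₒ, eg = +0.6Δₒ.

-128

Here Δₒ < P (214 < 273), so the high-spin state is favoured.
Configuration: t₂g³ eg¹.
Orbital CFSE = -0.6Δₒ = -0.6 × 214 = -128 kJ/mol.
High-spin has no excess pairs, so no pairing correction applies.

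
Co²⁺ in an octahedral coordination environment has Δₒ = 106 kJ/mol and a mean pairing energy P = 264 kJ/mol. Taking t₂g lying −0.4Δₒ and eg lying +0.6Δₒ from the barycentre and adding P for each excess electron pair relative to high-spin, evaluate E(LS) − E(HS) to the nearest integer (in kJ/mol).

158

Co sits in group 9; removing 2 electrons leaves Co²⁺ with 9 − 2 = 7 d electrons.
In the high-spin limit (t₂g⁵ eg²) the orbital term is -0.8Δₒ = -85 kJ/mol, with no excess pairing.
Low-spin: t₂g⁶ eg¹, orbital CFSE = -1.8Δₒ = -191 kJ/mol; plus 1 excess pair × P = +264 kJ/mol; total 73 kJ/mol.
Thus E(LS) − E(HS) = 158 kJ/mol.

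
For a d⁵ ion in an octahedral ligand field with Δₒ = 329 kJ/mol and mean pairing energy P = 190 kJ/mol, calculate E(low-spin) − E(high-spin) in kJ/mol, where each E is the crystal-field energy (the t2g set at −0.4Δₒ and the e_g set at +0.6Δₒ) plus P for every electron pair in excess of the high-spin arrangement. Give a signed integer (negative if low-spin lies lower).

High-spin: t2g^3 e_g^2, CFSE = 0.0Δₒ = 0 kJ/mol.
For low-spin the configuration is t2g^5 e_g^0: orbital energy -2.0 × 329 = -658 kJ/mol, and 2 additional pairs relative to high-spin add 380 kJ/mol, giving -278 kJ/mol.
The difference is -278 − (0) = -278 kJ/mol, so low-spin lies lower.

-278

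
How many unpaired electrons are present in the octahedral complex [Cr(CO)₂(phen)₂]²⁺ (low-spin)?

Ligand charges: 2×(+0) from CO and 2×(+0) from phen sum to +0; with overall charge +2, Cr is +2.
Cr sits in group 6; removing 2 electrons leaves Cr²⁺ with 6 − 2 = 4 d electrons.
Configuration: t₂g⁴ eg⁰, giving 2 unpaired electrons.

2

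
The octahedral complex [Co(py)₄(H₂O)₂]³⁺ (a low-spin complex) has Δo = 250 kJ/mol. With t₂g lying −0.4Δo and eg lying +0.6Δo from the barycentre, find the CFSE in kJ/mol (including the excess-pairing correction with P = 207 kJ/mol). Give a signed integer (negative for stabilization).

-186

Ligand charges: 4×(+0) from py and 2×(+0) from H₂O sum to +0; with overall charge +3, Co is +3.
Co sits in group 9; removing 3 electrons leaves Co³⁺ with 9 − 3 = 6 d electrons.
Configuration: t₂g⁶ eg⁰.
The orbital stabilization is -2.4Δo = -2.4 × 250 = -600 kJ/mol.
Relative to high-spin t₂g⁴ eg² (1 paired), the low-spin configuration has 2 additional pairs, contributing +2 × 207 = +414 kJ/mol.
Combining: -600 + 414 = -186 kJ/mol.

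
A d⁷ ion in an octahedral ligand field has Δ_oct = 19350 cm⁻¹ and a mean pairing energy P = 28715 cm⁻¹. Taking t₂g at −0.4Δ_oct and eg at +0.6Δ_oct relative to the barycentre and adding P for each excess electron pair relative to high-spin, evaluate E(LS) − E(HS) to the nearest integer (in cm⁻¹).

9365

In the high-spin limit (t₂g⁵ eg²) the orbital term is -0.8Δ_oct = -15480 cm⁻¹, with no excess pairing.
Low-spin t₂g⁶ eg¹ gives -1.8Δ_oct = -34830 cm⁻¹, but forming 1 extra pair costs 1P = 28715 cm⁻¹, so E(LS) = -34830 + 28715 = -6115 cm⁻¹.
Thus E(LS) − E(HS) = 9365 cm⁻¹.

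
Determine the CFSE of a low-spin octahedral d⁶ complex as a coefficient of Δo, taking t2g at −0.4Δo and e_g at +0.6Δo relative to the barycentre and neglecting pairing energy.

Configuration: t2g^6 e_g^0.
CFSE = 6(-0.4Δo) + 0(0.6Δo) = -2.4Δo + 0.0Δo = -2.4Δo.

-2.4 Δo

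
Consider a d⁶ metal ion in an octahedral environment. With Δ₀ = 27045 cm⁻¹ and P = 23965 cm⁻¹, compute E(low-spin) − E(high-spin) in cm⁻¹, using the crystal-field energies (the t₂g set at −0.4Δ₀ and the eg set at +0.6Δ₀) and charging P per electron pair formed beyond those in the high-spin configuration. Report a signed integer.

-6160

In the high-spin limit (t₂g⁴ eg²) the orbital term is -0.4Δ₀ = -10818 cm⁻¹, with no excess pairing.
Low-spin t₂g⁶ eg⁰ gives -2.4Δ₀ = -64908 cm⁻¹, but forming 2 extra pairs costs 2P = 47930 cm⁻¹, so E(LS) = -64908 + 47930 = -16978 cm⁻¹.
Thus E(LS) − E(HS) = -6160 cm⁻¹.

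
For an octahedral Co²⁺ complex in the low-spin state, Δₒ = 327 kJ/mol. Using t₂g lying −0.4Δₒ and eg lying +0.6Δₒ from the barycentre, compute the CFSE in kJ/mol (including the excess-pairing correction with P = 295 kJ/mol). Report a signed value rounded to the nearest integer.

Co²⁺: group 9, so d-count = 9 − 2 = 7.
Configuration: t₂g⁶ eg¹.
The orbital stabilization is -1.8Δₒ = -1.8 × 327 = -589 kJ/mol.
High-spin d⁷ would be t₂g⁵ eg² with 2 pairs; low-spin has 3, so 1 excess pair costs +1P = +295 kJ/mol.
Overall CFSE = -589 + 295 = -294 kJ/mol.

-294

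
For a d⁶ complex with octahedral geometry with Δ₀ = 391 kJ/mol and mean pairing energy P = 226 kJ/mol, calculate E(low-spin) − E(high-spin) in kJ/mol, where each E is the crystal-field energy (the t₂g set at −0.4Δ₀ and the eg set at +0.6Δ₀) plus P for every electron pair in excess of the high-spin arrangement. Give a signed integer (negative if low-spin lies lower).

High-spin: t₂g⁴ eg², CFSE = -0.4Δ₀ = -156 kJ/mol.
Low-spin t₂g⁶ eg⁰ gives -2.4Δ₀ = -938 kJ/mol, but forming 2 extra pairs costs 2P = 452 kJ/mol, so E(LS) = -938 + 452 = -486 kJ/mol.
Thus E(LS) − E(HS) = -330 kJ/mol.

-330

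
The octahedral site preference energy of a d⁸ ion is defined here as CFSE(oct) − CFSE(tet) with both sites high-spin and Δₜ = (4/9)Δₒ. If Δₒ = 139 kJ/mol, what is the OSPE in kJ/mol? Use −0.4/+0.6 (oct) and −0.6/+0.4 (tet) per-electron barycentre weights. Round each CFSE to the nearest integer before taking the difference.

In an octahedral site d⁸ (HS) is t₂g⁶ eg², giving CFSE(oct) = -1.2Δₒ = -167 kJ/mol.
In a tetrahedral site the filling is e⁴ t₂⁴: CFSE(tet) = -0.8Δₜ = -0.8 × (4/9)(139) = -49 kJ/mol.
OSPE = -167 − (-49) = -118 kJ/mol.

-118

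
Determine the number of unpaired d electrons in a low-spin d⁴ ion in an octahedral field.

2

Configuration: t₂g⁴ eg⁰, giving 2 unpaired electrons.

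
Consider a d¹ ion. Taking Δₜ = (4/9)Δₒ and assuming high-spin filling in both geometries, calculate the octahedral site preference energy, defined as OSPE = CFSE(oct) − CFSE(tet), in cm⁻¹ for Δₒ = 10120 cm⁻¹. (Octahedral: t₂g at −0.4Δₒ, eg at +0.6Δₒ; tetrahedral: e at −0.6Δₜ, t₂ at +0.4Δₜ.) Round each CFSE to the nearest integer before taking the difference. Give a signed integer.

Octahedral high-spin t₂g¹ eg⁰: CFSE = -0.4 × 10120 = -4048 cm⁻¹.
Tetrahedral e¹ t₂⁰ gives -0.6Δₜ = -0.6 × (4/9) × 10120 = -2699 cm⁻¹.
OSPE = CFSE(oct) − CFSE(tet) = -4048 − (-2699) = -1349 cm⁻¹.

-1349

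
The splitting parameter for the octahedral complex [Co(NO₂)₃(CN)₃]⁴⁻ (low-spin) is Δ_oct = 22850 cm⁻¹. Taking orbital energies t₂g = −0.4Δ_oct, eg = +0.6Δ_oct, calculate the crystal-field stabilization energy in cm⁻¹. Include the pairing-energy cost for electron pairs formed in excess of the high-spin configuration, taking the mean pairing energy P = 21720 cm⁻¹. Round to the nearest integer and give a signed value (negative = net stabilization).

Ligand charges: 3×(-1) from NO₂⁻ and 3×(-1) from CN⁻ sum to -6; with overall charge -4, Co is +2.
Co sits in group 9; removing 2 electrons leaves Co²⁺ with 9 − 2 = 7 d electrons.
The d⁷ electrons fill as t₂g⁶ eg¹.
The orbital stabilization is -1.8Δ_oct = -1.8 × 22850 = -41130 cm⁻¹.
Pairing penalty: 3 pairs vs 2 in the high-spin reference → 1 extra × P = 21720 cm⁻¹.
Overall CFSE = -41130 + 21720 = -19410 cm⁻¹.

-19410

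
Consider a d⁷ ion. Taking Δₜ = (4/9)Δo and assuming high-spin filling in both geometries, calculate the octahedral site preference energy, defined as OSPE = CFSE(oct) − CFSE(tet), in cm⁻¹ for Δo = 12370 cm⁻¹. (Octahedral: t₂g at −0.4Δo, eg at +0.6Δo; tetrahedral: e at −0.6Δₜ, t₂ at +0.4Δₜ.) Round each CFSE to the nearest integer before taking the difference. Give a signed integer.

Octahedral (high-spin): t₂g⁵ eg², CFSE = 5(−0.4) + 2(+0.6) = -0.8Δo = -0.8 × 12370 = -9896 cm⁻¹.
Tetrahedral: e⁴ t₂³, CFSE = 4(−0.6) + 3(+0.4) = -1.2Δₜ = -1.2 × (4/9) × 12370 = -6597 cm⁻¹.
Subtracting, OSPE = -9896 − (-6597) = -3299 cm⁻¹.

-3299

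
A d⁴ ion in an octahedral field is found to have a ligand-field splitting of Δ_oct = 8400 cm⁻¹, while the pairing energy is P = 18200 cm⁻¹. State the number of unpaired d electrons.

4

Δ_oct < P, so pairing is avoided: the ground state is high-spin.
Configuration: t₂g³ eg¹.
Unpaired electrons: 4.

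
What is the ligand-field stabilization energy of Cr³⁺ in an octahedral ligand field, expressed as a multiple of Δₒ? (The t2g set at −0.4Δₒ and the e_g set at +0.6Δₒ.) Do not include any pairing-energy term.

-1.2 Δₒ

Cr sits in group 6; removing 3 electrons leaves Cr³⁺ with 6 − 3 = 3 d electrons.
For octahedral d³ the high- and low-spin configurations coincide.
Configuration: t2g^3 e_g^0.
CFSE = 3(-0.4Δₒ) + 0(0.6Δₒ) = -1.2Δₒ + 0.0Δₒ = -1.2Δₒ.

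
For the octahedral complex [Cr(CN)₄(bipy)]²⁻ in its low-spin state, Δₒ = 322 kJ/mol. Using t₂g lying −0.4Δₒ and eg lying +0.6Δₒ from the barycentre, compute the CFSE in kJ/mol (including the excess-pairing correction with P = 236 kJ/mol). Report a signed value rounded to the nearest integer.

-279

Ligand charges: 4×(-1) from CN⁻ and 1×(+0) from bipy sum to -4; with overall charge -2, Cr is +2.
Group 6 minus oxidation state +2 gives a d⁴ configuration for Cr²⁺.
The d⁴ electrons fill as t₂g⁴ eg⁰.
CFSE(orbital) = 4×(-0.4Δₒ) + 0×(0.6Δₒ) = -1.6Δₒ; with Δₒ = 322 kJ/mol that is -515 kJ/mol.
Pairing penalty: 1 pair vs 0 in the high-spin reference → 1 extra × P = 236 kJ/mol.
Net CFSE = -515 + 236 = -279 kJ/mol.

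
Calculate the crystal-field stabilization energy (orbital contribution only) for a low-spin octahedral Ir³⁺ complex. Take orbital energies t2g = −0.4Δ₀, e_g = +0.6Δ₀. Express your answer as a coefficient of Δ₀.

-2.4 Δ₀

Ir sits in group 9; removing 3 electrons leaves Ir³⁺ with 9 − 3 = 6 d electrons.
Configuration: t2g^6 e_g^0.
CFSE = 6(-0.4Δ₀) + 0(0.6Δ₀) = -2.4Δ₀ + 0.0Δ₀ = -2.4Δ₀.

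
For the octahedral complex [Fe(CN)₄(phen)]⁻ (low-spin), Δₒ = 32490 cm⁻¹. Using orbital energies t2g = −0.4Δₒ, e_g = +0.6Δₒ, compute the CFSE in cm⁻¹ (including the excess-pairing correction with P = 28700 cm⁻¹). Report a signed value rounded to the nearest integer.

-7580

Ligand charges: 4×(-1) from CN⁻ and 1×(+0) from phen sum to -4; with overall charge -1, Fe is +3.
Group 8 minus oxidation state +3 gives a d⁵ configuration for Fe³⁺.
The d⁵ electrons fill as t2g^5 e_g^0.
Orbital CFSE = 5(-0.4) + 0(0.6) = -2.0Δₒ = -2.0 × 32490 = -64980 cm⁻¹.
High-spin d⁵ would be t2g^3 e_g^2 with 0 pairs; low-spin has 2, so 2 excess pairs cost +2P = +57400 cm⁻¹.
Overall CFSE = -64980 + 57400 = -7580 cm⁻¹.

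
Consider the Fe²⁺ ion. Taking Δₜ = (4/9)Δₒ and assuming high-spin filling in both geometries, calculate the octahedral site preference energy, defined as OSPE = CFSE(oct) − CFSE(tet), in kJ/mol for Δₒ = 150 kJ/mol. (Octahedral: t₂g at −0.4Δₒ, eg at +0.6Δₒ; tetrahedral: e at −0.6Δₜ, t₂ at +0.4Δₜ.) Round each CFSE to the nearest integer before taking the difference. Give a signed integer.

Fe²⁺: group 8, so d-count = 8 − 2 = 6.
Octahedral high-spin t₂g⁴ eg²: CFSE = -0.4 × 150 = -60 kJ/mol.
In a tetrahedral site the filling is e³ t₂³: CFSE(tet) = -0.6Δₜ = -0.6 × (4/9)(150) = -40 kJ/mol.
OSPE = CFSE(oct) − CFSE(tet) = -60 − (-40) = -20 kJ/mol.

-20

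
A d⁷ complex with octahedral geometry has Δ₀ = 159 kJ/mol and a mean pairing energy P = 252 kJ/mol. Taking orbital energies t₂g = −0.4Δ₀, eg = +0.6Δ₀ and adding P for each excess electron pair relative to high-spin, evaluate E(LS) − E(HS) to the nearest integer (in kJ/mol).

93

High-spin: t₂g⁵ eg², CFSE = -0.8Δ₀ = -127 kJ/mol.
Low-spin: t₂g⁶ eg¹, orbital CFSE = -1.8Δ₀ = -286 kJ/mol; plus 1 excess pair × P = +252 kJ/mol; total -34 kJ/mol.
Thus E(LS) − E(HS) = 93 kJ/mol.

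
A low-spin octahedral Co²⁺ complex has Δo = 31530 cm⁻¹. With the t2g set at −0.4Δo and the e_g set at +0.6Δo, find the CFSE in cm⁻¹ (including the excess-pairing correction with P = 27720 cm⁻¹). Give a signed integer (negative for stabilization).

-29034

Co²⁺: group 9, so d-count = 9 − 2 = 7.
The d⁷ electrons fill as t2g^6 e_g^1.
The orbital stabilization is -1.8Δo = -1.8 × 31530 = -56754 cm⁻¹.
Pairing penalty: 3 pairs vs 2 in the high-spin reference → 1 extra × P = 27720 cm⁻¹.
Overall CFSE = -56754 + 27720 = -29034 cm⁻¹.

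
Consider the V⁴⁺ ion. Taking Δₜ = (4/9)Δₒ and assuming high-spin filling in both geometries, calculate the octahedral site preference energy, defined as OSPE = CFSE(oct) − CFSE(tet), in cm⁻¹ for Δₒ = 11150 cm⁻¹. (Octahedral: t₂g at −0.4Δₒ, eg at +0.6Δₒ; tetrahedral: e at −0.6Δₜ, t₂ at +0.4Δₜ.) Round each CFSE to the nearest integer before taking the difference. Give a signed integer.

Group 5 minus oxidation state +4 gives a d¹ configuration for V⁴⁺.
Octahedral (high-spin): t₂g¹ eg⁰, CFSE = 1(−0.4) + 0(+0.6) = -0.4Δₒ = -0.4 × 11150 = -4460 cm⁻¹.
Tetrahedral e¹ t₂⁰ gives -0.6Δₜ = -0.6 × (4/9) × 11150 = -2973 cm⁻¹.
OSPE = CFSE(oct) − CFSE(tet) = -4460 − (-2973) = -1487 cm⁻¹.

-1487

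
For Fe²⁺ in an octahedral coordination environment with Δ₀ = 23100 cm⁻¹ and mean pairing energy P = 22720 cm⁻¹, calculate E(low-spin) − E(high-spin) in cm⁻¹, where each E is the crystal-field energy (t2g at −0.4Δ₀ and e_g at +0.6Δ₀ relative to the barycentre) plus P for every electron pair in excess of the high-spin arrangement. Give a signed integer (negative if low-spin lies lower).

Fe sits in group 8; removing 2 electrons leaves Fe²⁺ with 8 − 2 = 6 d electrons.
High-spin: t2g^4 e_g^2, CFSE = -0.4Δ₀ = -9240 cm⁻¹.
Low-spin: t2g^6 e_g^0, orbital CFSE = -2.4Δ₀ = -55440 cm⁻¹; plus 2 excess pairs × P = +45440 cm⁻¹; total -10000 cm⁻¹.
E(LS) − E(HS) = -10000 − (-9240) = -760 cm⁻¹.

-760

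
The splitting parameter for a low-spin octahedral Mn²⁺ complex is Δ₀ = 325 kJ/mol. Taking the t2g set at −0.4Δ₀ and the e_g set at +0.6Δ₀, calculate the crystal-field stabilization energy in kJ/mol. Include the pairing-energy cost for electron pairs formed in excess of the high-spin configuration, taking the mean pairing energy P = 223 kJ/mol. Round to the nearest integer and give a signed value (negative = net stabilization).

-204

Mn is in group 7, so Mn²⁺ is d⁵ (7 − 2 = 5).
The d⁵ electrons fill as t2g^5 e_g^0.
CFSE(orbital) = 5×(-0.4Δ₀) + 0×(0.6Δ₀) = -2.0Δ₀; with Δ₀ = 325 kJ/mol that is -650 kJ/mol.
High-spin d⁵ would be t2g^3 e_g^2 with 0 pairs; low-spin has 2, so 2 excess pairs cost +2P = +446 kJ/mol.
Combining: -650 + 446 = -204 kJ/mol.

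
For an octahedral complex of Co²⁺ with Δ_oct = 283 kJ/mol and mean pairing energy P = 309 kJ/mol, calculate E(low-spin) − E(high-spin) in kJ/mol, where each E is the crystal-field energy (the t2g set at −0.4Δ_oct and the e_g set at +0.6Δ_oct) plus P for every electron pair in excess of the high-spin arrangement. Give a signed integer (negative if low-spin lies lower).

Group 9 minus oxidation state +2 gives a d⁷ configuration for Co²⁺.
High-spin d⁷ fills as t2g^5 e_g^2 with CFSE 5(−0.4) + 2(+0.6) = -0.8Δ_oct = -226 kJ/mol.
Low-spin: t2g^6 e_g^1, orbital CFSE = -1.8Δ_oct = -509 kJ/mol; plus 1 excess pair × P = +309 kJ/mol; total -200 kJ/mol.
The difference is -200 − (-226) = 26 kJ/mol, so high-spin lies lower.

26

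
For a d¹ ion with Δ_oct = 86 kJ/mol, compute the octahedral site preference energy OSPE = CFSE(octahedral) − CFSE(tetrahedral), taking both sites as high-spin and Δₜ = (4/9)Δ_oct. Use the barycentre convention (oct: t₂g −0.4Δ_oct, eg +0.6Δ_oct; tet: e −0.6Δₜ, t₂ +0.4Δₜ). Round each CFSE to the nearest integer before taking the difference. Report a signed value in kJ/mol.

-11

Octahedral high-spin t₂g¹ eg⁰: CFSE = -0.4 × 86 = -34 kJ/mol.
Tetrahedral e¹ t₂⁰ gives -0.6Δₜ = -0.6 × (4/9) × 86 = -23 kJ/mol.
OSPE = -34 − (-23) = -11 kJ/mol.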